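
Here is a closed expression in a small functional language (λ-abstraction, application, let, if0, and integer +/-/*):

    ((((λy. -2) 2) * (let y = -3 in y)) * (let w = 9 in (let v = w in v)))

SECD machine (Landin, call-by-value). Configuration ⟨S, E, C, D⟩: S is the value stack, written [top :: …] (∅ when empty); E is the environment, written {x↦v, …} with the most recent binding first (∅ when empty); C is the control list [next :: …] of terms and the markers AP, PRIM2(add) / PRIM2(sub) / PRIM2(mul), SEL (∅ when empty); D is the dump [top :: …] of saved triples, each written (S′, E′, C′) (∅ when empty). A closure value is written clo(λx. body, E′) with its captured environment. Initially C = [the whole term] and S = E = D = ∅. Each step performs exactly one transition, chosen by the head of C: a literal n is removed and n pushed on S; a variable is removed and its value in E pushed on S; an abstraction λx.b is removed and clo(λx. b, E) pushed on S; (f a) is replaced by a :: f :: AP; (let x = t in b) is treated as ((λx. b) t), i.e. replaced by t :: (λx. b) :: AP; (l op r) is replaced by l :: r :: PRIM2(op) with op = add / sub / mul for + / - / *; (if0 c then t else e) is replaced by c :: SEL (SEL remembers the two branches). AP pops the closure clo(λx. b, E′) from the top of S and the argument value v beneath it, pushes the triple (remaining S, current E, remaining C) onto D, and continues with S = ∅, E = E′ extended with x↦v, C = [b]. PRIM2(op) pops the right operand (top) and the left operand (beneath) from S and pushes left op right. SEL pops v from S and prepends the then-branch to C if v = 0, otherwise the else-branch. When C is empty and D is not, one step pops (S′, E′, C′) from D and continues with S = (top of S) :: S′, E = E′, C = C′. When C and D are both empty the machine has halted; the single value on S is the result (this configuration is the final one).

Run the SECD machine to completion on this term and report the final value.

Answer: 54

Execution trace:
[0] ⟨S=∅; E=∅; C=[((((λy. -2) 2) * (let y = -3 in y)) * (let w = 9 in (let v = w in v)))]; D=∅⟩
[1] ⟨S=∅; E=∅; C=[(((λy. -2) 2) * (let y = -3 in y)) :: (let w = 9 in (let v = w in v)) :: PRIM2(mul)]; D=∅⟩
[2] ⟨S=∅; E=∅; C=[((λy. -2) 2) :: (let y = -3 in y) :: PRIM2(mul) :: (let w = 9 in (let v = w in v)) :: PRIM2(mul)]; D=∅⟩
[3] ⟨S=∅; E=∅; C=[2 :: (λy. -2) :: AP :: (let y = -3 in y) :: PRIM2(mul) :: (let w = 9 in (let v = w in v)) :: PRIM2(mul)]; D=∅⟩
[4] ⟨S=[2]; E=∅; C=[(λy. -2) :: AP :: (let y = -3 in y) :: PRIM2(mul) :: (let w = 9 in (let v = w in v)) :: PRIM2(mul)]; D=∅⟩
[5] ⟨S=[clo(λy. -2, ∅) :: 2]; E=∅; C=[AP :: (let y = -3 in y) :: PRIM2(mul) :: (let w = 9 in (let v = w in v)) :: PRIM2(mul)]; D=∅⟩
[6] ⟨S=∅; E={y↦2}; C=[-2]; D=[(∅, ∅, [(let y = -3 in y) :: PRIM2(mul) :: (let w = 9 in (let v = w in v)) :: PRIM2(mul)])]⟩
[7] ⟨S=[-2]; E={y↦2}; C=∅; D=[(∅, ∅, [(let y = -3 in y) :: PRIM2(mul) :: (let w = 9 in (let v = w in v)) :: PRIM2(mul)])]⟩
[8] ⟨S=[-2]; E=∅; C=[(let y = -3 in y) :: PRIM2(mul) :: (let w = 9 in (let v = w in v)) :: PRIM2(mul)]; D=∅⟩
[9] ⟨S=[-2]; E=∅; C=[-3 :: (λy. y) :: AP :: PRIM2(mul) :: (let w = 9 in (let v = w in v)) :: PRIM2(mul)]; D=∅⟩
[10] ⟨S=[-3 :: -2]; E=∅; C=[(λy. y) :: AP :: PRIM2(mul) :: (let w = 9 in (let v = w in v)) :: PRIM2(mul)]; D=∅⟩
[11] ⟨S=[clo(λy. y, ∅) :: -3 :: -2]; E=∅; C=[AP :: PRIM2(mul) :: (let w = 9 in (let v = w in v)) :: PRIM2(mul)]; D=∅⟩
[12] ⟨S=∅; E={y↦-3}; C=[y]; D=[([-2], ∅, [PRIM2(mul) :: (let w = 9 in (let v = w in v)) :: PRIM2(mul)])]⟩
[13] ⟨S=[-3]; E={y↦-3}; C=∅; D=[([-2], ∅, [PRIM2(mul) :: (let w = 9 in (let v = w in v)) :: PRIM2(mul)])]⟩
[14] ⟨S=[-3 :: -2]; E=∅; C=[PRIM2(mul) :: (let w = 9 in (let v = w in v)) :: PRIM2(mul)]; D=∅⟩
[15] ⟨S=[6]; E=∅; C=[(let w = 9 in (let v = w in v)) :: PRIM2(mul)]; D=∅⟩
[16] ⟨S=[6]; E=∅; C=[9 :: (λw. (let v = w in v)) :: AP :: PRIM2(mul)]; D=∅⟩
[17] ⟨S=[9 :: 6]; E=∅; C=[(λw. (let v = w in v)) :: AP :: PRIM2(mul)]; D=∅⟩
[18] ⟨S=[clo(λw. (let v = w in v), ∅) :: 9 :: 6]; E=∅; C=[AP :: PRIM2(mul)]; D=∅⟩
[19] ⟨S=∅; E={w↦9}; C=[(let v = w in v)]; D=[([6], ∅, [PRIM2(mul)])]⟩
[20] ⟨S=∅; E={w↦9}; C=[w :: (λv. v) :: AP]; D=[([6], ∅, [PRIM2(mul)])]⟩
[21] ⟨S=[9]; E={w↦9}; C=[(λv. v) :: AP]; D=[([6], ∅, [PRIM2(mul)])]⟩
[22] ⟨S=[clo(λv. v, {w↦9}) :: 9]; E={w↦9}; C=[AP]; D=[([6], ∅, [PRIM2(mul)])]⟩
[23] ⟨S=∅; E={v↦9, w↦9}; C=[v]; D=[(∅, {w↦9}, ∅) :: ([6], ∅, [PRIM2(mul)])]⟩
[24] ⟨S=[9]; E={v↦9, w↦9}; C=∅; D=[(∅, {w↦9}, ∅) :: ([6], ∅, [PRIM2(mul)])]⟩
[25] ⟨S=[9]; E={w↦9}; C=∅; D=[([6], ∅, [PRIM2(mul)])]⟩
[26] ⟨S=[9 :: 6]; E=∅; C=[PRIM2(mul)]; D=∅⟩
[27] ⟨S=[54]; E=∅; C=∅; D=∅⟩
→ final value 54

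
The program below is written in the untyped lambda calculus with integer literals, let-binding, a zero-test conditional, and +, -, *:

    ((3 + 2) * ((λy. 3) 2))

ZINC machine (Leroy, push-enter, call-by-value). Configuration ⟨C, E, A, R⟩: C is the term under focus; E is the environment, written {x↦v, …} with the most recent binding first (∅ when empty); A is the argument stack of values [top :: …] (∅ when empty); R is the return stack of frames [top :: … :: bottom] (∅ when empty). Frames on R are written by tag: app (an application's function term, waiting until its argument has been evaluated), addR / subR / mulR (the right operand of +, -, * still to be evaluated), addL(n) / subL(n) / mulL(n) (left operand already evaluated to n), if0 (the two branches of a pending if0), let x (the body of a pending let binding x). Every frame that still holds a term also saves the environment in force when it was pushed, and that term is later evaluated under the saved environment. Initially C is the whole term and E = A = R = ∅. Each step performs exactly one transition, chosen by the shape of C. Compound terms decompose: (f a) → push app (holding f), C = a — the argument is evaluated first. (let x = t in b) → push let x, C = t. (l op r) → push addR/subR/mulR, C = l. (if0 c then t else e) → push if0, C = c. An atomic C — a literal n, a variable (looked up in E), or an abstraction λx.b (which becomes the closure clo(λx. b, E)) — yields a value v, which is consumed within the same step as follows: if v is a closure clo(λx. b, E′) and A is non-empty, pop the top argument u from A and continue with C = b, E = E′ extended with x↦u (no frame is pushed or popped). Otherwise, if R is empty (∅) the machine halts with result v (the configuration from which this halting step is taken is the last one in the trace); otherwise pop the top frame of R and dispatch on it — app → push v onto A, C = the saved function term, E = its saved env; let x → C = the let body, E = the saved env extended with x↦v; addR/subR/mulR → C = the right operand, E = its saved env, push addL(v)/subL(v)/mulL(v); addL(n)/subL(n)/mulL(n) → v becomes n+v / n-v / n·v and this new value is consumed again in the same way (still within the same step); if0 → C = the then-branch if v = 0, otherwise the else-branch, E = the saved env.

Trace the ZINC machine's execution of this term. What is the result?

0. ⟨C=((3 + 2) * ((λy. 3) 2)); E=∅; A=∅; R=∅⟩
1. ⟨C=(3 + 2); E=∅; A=∅; R=[mulR]⟩
2. ⟨C=3; E=∅; A=∅; R=[addR :: mulR]⟩
3. ⟨C=2; E=∅; A=∅; R=[addL(3) :: mulR]⟩
4. ⟨C=((λy. 3) 2); E=∅; A=∅; R=[mulL(5)]⟩
5. ⟨C=2; E=∅; A=∅; R=[app :: mulL(5)]⟩
6. ⟨C=(λy. 3); E=∅; A=[2]; R=[mulL(5)]⟩
7. ⟨C=3; E={y↦2}; A=∅; R=[mulL(5)]⟩
→ final value 15

Answer: 15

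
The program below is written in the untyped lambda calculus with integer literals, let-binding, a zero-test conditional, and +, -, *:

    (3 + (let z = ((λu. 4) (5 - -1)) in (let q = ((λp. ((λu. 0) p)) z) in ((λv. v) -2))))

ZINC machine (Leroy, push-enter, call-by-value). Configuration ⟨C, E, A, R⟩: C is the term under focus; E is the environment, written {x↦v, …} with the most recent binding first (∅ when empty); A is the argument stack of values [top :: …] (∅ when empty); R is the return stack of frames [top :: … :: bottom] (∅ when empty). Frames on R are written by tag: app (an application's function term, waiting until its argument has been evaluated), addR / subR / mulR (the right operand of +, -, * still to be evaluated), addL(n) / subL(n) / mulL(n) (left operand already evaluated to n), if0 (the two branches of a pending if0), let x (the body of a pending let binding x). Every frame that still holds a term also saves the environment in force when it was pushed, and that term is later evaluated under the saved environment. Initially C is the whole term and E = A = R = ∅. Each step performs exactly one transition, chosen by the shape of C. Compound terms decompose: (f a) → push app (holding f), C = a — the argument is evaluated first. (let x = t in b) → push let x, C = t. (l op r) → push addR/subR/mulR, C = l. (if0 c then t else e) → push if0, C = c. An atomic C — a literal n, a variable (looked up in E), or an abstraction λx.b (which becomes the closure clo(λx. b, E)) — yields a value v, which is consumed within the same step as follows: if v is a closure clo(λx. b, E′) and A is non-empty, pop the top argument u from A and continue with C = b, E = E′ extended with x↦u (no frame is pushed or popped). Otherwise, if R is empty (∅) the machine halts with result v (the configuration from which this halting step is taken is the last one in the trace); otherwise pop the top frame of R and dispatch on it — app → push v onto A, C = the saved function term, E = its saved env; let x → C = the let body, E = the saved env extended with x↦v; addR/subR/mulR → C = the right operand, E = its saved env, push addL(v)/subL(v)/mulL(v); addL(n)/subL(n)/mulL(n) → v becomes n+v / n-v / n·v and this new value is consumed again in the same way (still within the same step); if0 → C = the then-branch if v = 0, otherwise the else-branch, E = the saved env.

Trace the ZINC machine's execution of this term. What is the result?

0. [C=(3 + (let z = ((λu. 4) (5 - -1)) in (let q = ((λp. ((λu. 0) p)) z) in ((λv. v) -2)))) | E=∅ | A=∅ | R=∅]
1. [C=3 | E=∅ | A=∅ | R=[addR]]
2. [C=(let z = ((λu. 4) (5 - -1)) in (let q = ((λp. ((λu. 0) p)) z) in ((λv. v) -2))) | E=∅ | A=∅ | R=[addL(3)]]
3. [C=((λu. 4) (5 - -1)) | E=∅ | A=∅ | R=[let z :: addL(3)]]
4. [C=(5 - -1) | E=∅ | A=∅ | R=[app :: let z :: addL(3)]]
5. [C=5 | E=∅ | A=∅ | R=[subR :: app :: let z :: addL(3)]]
6. [C=-1 | E=∅ | A=∅ | R=[subL(5) :: app :: let z :: addL(3)]]
7. [C=(λu. 4) | E=∅ | A=[6] | R=[let z :: addL(3)]]
8. [C=4 | E={u↦6} | A=∅ | R=[let z :: addL(3)]]
9. [C=(let q = ((λp. ((λu. 0) p)) z) in ((λv. v) -2)) | E={z↦4} | A=∅ | R=[addL(3)]]
10. [C=((λp. ((λu. 0) p)) z) | E={z↦4} | A=∅ | R=[let q :: addL(3)]]
11. [C=z | E={z↦4} | A=∅ | R=[app :: let q :: addL(3)]]
12. [C=(λp. ((λu. 0) p)) | E={z↦4} | A=[4] | R=[let q :: addL(3)]]
13. [C=((λu. 0) p) | E={p↦4, z↦4} | A=∅ | R=[let q :: addL(3)]]
14. [C=p | E={p↦4, z↦4} | A=∅ | R=[app :: let q :: addL(3)]]
15. [C=(λu. 0) | E={p↦4, z↦4} | A=[4] | R=[let q :: addL(3)]]
16. [C=0 | E={u↦4, p↦4, z↦4} | A=∅ | R=[let q :: addL(3)]]
17. [C=((λv. v) -2) | E={q↦0, z↦4} | A=∅ | R=[addL(3)]]
18. [C=-2 | E={q↦0, z↦4} | A=∅ | R=[app :: addL(3)]]
19. [C=(λv. v) | E={q↦0, z↦4} | A=[-2] | R=[addL(3)]]
20. [C=v | E={v↦-2, q↦0, z↦4} | A=∅ | R=[addL(3)]]
→ final value 1

Answer: 1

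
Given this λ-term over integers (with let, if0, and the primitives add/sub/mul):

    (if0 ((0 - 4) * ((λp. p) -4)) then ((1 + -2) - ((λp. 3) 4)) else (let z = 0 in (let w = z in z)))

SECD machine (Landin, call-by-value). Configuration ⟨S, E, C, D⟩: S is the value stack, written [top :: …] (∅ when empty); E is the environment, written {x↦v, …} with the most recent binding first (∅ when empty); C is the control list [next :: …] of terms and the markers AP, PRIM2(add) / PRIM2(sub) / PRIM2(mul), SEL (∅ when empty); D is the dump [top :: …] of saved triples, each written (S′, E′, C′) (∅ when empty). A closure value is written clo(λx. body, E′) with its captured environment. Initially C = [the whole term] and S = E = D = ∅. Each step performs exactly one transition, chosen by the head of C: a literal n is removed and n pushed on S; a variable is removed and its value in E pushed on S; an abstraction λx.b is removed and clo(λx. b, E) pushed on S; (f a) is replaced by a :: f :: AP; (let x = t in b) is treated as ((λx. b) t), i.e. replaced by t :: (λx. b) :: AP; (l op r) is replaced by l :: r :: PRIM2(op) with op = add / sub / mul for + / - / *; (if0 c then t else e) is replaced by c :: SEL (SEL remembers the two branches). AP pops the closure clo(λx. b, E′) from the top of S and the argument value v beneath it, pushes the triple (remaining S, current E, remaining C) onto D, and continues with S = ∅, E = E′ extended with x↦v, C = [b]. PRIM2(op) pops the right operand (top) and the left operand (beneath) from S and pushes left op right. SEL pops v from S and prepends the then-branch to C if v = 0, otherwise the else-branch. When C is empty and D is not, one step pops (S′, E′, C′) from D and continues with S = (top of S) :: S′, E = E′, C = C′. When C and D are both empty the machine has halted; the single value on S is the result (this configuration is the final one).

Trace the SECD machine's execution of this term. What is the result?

[0] ⟨S=∅; E=∅; C=[(if0 ((0 - 4) * ((λp. p) -4)) then ((1 + -2) - ((λp. 3) 4)) else (let z = 0 in (let w = z in z)))]; D=∅⟩
[1] ⟨S=∅; E=∅; C=[((0 - 4) * ((λp. p) -4)) :: SEL]; D=∅⟩
[2] ⟨S=∅; E=∅; C=[(0 - 4) :: ((λp. p) -4) :: PRIM2(mul) :: SEL]; D=∅⟩
[3] ⟨S=∅; E=∅; C=[0 :: 4 :: PRIM2(sub) :: ((λp. p) -4) :: PRIM2(mul) :: SEL]; D=∅⟩
[4] ⟨S=[0]; E=∅; C=[4 :: PRIM2(sub) :: ((λp. p) -4) :: PRIM2(mul) :: SEL]; D=∅⟩
[5] ⟨S=[4 :: 0]; E=∅; C=[PRIM2(sub) :: ((λp. p) -4) :: PRIM2(mul) :: SEL]; D=∅⟩
[6] ⟨S=[-4]; E=∅; C=[((λp. p) -4) :: PRIM2(mul) :: SEL]; D=∅⟩
[7] ⟨S=[-4]; E=∅; C=[-4 :: (λp. p) :: AP :: PRIM2(mul) :: SEL]; D=∅⟩
[8] ⟨S=[-4 :: -4]; E=∅; C=[(λp. p) :: AP :: PRIM2(mul) :: SEL]; D=∅⟩
[9] ⟨S=[clo(λp. p, ∅) :: -4 :: -4]; E=∅; C=[AP :: PRIM2(mul) :: SEL]; D=∅⟩
[10] ⟨S=∅; E={p↦-4}; C=[p]; D=[([-4], ∅, [PRIM2(mul) :: SEL])]⟩
[11] ⟨S=[-4]; E={p↦-4}; C=∅; D=[([-4], ∅, [PRIM2(mul) :: SEL])]⟩
[12] ⟨S=[-4 :: -4]; E=∅; C=[PRIM2(mul) :: SEL]; D=∅⟩
[13] ⟨S=[16]; E=∅; C=[SEL]; D=∅⟩
[14] ⟨S=∅; E=∅; C=[(let z = 0 in (let w = z in z))]; D=∅⟩
[15] ⟨S=∅; E=∅; C=[0 :: (λz. (let w = z in z)) :: AP]; D=∅⟩
[16] ⟨S=[0]; E=∅; C=[(λz. (let w = z in z)) :: AP]; D=∅⟩
[17] ⟨S=[clo(λz. (let w = z in z), ∅) :: 0]; E=∅; C=[AP]; D=∅⟩
[18] ⟨S=∅; E={z↦0}; C=[(let w = z in z)]; D=[(∅, ∅, ∅)]⟩
[19] ⟨S=∅; E={z↦0}; C=[z :: (λw. z) :: AP]; D=[(∅, ∅, ∅)]⟩
[20] ⟨S=[0]; E={z↦0}; C=[(λw. z) :: AP]; D=[(∅, ∅, ∅)]⟩
[21] ⟨S=[clo(λw. z, {z↦0}) :: 0]; E={z↦0}; C=[AP]; D=[(∅, ∅, ∅)]⟩
[22] ⟨S=∅; E={w↦0, z↦0}; C=[z]; D=[(∅, {z↦0}, ∅) :: (∅, ∅, ∅)]⟩
[23] ⟨S=[0]; E={w↦0, z↦0}; C=∅; D=[(∅, {z↦0}, ∅) :: (∅, ∅, ∅)]⟩
[24] ⟨S=[0]; E={z↦0}; C=∅; D=[(∅, ∅, ∅)]⟩
[25] ⟨S=[0]; E=∅; C=∅; D=∅⟩
→ final value 0

Answer: 0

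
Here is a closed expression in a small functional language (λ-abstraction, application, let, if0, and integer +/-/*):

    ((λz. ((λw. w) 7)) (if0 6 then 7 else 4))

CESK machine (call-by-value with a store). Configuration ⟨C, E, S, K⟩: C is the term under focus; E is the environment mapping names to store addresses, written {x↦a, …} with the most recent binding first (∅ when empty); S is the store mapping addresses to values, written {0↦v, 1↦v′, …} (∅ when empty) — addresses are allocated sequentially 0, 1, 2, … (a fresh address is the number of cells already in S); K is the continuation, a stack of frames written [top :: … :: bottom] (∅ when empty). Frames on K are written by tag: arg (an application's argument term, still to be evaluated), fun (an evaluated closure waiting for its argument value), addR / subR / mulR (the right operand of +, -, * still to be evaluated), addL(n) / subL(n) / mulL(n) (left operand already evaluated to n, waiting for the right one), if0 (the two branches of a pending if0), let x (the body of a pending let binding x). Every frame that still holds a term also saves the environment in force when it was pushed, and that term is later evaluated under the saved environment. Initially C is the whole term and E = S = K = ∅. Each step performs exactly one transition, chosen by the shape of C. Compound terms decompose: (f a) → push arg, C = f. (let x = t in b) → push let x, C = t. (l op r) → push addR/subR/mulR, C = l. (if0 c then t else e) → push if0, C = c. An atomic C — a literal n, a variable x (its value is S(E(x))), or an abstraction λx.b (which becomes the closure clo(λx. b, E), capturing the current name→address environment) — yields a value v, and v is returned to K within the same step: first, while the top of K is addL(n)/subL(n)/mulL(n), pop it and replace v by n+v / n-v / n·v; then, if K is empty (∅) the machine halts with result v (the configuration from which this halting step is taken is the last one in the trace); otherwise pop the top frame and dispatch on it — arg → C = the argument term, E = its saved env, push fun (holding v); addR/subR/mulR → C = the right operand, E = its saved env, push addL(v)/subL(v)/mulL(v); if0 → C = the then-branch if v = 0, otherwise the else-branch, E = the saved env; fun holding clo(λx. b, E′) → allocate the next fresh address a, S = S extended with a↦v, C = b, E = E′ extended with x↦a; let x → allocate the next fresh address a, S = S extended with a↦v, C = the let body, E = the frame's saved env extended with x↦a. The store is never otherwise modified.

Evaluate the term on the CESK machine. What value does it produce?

[0] [C=((λz. ((λw. w) 7)) (if0 6 then 7 else 4)) | E=∅ | S=∅ | K=∅]
[1] [C=(λz. ((λw. w) 7)) | E=∅ | S=∅ | K=[arg]]
[2] [C=(if0 6 then 7 else 4) | E=∅ | S=∅ | K=[fun]]
[3] [C=6 | E=∅ | S=∅ | K=[if0 :: fun]]
[4] [C=4 | E=∅ | S=∅ | K=[fun]]
[5] [C=((λw. w) 7) | E={z↦0} | S={0↦4} | K=∅]
[6] [C=(λw. w) | E={z↦0} | S={0↦4} | K=[arg]]
[7] [C=7 | E={z↦0} | S={0↦4} | K=[fun]]
[8] [C=w | E={w↦1, z↦0} | S={0↦4, 1↦7} | K=∅]
→ final value 7

Answer: 7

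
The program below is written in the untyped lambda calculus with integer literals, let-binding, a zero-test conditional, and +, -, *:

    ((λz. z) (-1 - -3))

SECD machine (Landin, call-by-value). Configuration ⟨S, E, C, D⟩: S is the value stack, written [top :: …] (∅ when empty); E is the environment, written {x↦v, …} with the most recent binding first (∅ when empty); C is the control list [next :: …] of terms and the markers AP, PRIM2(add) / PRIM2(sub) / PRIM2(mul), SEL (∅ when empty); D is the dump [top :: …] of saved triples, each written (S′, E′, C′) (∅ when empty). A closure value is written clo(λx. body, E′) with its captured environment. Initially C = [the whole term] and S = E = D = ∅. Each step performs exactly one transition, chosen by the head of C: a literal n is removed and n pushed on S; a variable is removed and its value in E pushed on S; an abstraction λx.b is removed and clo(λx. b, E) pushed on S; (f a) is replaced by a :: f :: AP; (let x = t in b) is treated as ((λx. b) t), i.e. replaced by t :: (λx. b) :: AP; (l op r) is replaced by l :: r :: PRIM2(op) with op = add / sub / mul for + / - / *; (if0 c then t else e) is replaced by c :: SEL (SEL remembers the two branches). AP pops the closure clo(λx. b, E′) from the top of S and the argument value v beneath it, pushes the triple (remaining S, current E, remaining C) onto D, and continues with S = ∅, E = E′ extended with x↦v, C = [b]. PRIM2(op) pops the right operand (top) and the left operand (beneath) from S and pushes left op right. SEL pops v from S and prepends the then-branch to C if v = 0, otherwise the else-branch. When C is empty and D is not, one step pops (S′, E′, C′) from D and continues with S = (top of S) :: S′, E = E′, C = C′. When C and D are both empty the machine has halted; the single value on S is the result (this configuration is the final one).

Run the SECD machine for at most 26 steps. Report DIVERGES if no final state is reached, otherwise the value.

Answer: 2

Execution trace:
[0] [S=∅ | E=∅ | C=[((λz. z) (-1 - -3))] | D=∅]
[1] [S=∅ | E=∅ | C=[(-1 - -3) :: (λz. z) :: AP] | D=∅]
[2] [S=∅ | E=∅ | C=[-1 :: -3 :: PRIM2(sub) :: (λz. z) :: AP] | D=∅]
[3] [S=[-1] | E=∅ | C=[-3 :: PRIM2(sub) :: (λz. z) :: AP] | D=∅]
[4] [S=[-3 :: -1] | E=∅ | C=[PRIM2(sub) :: (λz. z) :: AP] | D=∅]
[5] [S=[2] | E=∅ | C=[(λz. z) :: AP] | D=∅]
[6] [S=[clo(λz. z, ∅) :: 2] | E=∅ | C=[AP] | D=∅]
[7] [S=∅ | E={z↦2} | C=[z] | D=[(∅, ∅, ∅)]]
[8] [S=[2] | E={z↦2} | C=∅ | D=[(∅, ∅, ∅)]]
[9] [S=[2] | E=∅ | C=∅ | D=∅]
→ final value 2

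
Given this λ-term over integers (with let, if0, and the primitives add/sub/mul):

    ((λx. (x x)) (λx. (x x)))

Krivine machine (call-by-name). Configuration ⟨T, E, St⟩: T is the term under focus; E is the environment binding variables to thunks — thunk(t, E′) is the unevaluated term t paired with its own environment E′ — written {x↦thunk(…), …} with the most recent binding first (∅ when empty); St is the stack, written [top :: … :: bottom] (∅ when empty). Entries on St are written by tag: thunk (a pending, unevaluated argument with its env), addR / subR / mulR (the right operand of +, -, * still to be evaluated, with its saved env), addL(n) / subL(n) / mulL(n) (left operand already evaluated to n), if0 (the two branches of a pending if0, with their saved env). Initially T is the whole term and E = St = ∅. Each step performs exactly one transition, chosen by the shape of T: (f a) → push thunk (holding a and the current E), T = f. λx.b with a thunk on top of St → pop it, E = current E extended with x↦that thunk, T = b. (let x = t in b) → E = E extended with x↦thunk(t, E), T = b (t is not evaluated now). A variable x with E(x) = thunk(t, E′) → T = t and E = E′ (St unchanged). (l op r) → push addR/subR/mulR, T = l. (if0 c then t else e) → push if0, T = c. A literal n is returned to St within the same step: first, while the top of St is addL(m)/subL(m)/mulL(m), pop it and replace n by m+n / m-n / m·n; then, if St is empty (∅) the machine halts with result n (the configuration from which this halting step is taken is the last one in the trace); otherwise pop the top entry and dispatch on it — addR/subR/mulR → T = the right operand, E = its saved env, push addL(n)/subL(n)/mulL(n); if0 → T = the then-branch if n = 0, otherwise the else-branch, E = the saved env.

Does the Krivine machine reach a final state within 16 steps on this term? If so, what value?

0. ⟨T=((λx. (x x)) (λx. (x x))); E=∅; St=∅⟩
1. ⟨T=(λx. (x x)); E=∅; St=[thunk]⟩
2. ⟨T=(x x); E={x↦thunk((λx. (x x)), ∅)}; St=∅⟩
3. ⟨T=x; E={x↦thunk((λx. (x x)), ∅)}; St=[thunk]⟩
4. ⟨T=(λx. (x x)); E=∅; St=[thunk]⟩
5. ⟨T=(x x); E={x↦thunk(x, {x↦thunk((λx. (x x)), ∅)})}; St=∅⟩
6. ⟨T=x; E={x↦thunk(x, {x↦thunk((λx. (x x)), ∅)})}; St=[thunk]⟩
7. ⟨T=x; E={x↦thunk((λx. (x x)), ∅)}; St=[thunk]⟩
8. ⟨T=(λx. (x x)); E=∅; St=[thunk]⟩
9. ⟨T=(x x); E={x↦thunk(x, {x↦thunk(x, {x↦thunk((λx. (x x)), ∅)})})}; St=∅⟩
10. ⟨T=x; E={x↦thunk(x, {x↦thunk(x, {x↦thunk((λx. (x x)), ∅)})})}; St=[thunk]⟩
11. ⟨T=x; E={x↦thunk(x, {x↦thunk((λx. (x x)), ∅)})}; St=[thunk]⟩
12. ⟨T=x; E={x↦thunk((λx. (x x)), ∅)}; St=[thunk]⟩
13. ⟨T=(λx. (x x)); E=∅; St=[thunk]⟩
14. ⟨T=(x x); E={x↦thunk(x, {x↦thunk(x, {x↦thunk(x, {x↦thunk((λx. (x x)), ∅)})})})}; St=∅⟩
15. ⟨T=x; E={x↦thunk(x, {x↦thunk(x, {x↦thunk(x, {x↦thunk((λx. (x x)), ∅)})})})}; St=[thunk]⟩
16. ⟨T=x; E={x↦thunk(x, {x↦thunk(x, {x↦thunk((λx. (x x)), ∅)})})}; St=[thunk]⟩
→ 16 transitions taken and the configuration is still not final: no result within 16 steps

Answer: DIVERGES (no final state within 16 steps)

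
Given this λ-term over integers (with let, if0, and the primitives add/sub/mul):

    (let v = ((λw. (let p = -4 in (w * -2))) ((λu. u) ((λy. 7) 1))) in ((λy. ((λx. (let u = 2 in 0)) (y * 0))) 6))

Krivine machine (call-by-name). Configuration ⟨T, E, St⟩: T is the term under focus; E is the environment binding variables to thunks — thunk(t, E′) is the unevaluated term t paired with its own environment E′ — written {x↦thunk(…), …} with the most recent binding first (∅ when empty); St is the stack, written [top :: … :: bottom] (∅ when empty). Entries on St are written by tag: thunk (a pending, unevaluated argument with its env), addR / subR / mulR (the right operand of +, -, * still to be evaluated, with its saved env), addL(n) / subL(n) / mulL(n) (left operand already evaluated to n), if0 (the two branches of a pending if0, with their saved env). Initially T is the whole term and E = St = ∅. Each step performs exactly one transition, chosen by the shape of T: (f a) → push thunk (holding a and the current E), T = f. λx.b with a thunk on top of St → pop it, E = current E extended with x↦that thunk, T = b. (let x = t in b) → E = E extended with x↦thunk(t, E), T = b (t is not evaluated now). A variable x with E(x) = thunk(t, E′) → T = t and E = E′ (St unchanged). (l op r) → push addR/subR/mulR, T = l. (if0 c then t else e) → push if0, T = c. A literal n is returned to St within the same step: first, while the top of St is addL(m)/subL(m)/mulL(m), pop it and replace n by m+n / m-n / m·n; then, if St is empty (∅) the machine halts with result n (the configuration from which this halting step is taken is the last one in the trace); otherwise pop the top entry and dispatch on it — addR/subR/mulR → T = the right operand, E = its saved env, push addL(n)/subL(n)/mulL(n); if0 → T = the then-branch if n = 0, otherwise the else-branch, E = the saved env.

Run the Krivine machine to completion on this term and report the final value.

step 0: [T=(let v = ((λw. (let p = -4 in (w * -2))) ((λu. u) ((λy. 7) 1))) in ((λy. ((λx. (let u = 2 in 0)) (y * 0))) 6)) | E=∅ | St=∅]
step 1: [T=((λy. ((λx. (let u = 2 in 0)) (y * 0))) 6) | E={v↦thunk(((λw. (let p = -4 in (w * -2))) ((λu. u) ((λy. 7) 1))), ∅)} | St=∅]
step 2: [T=(λy. ((λx. (let u = 2 in 0)) (y * 0))) | E={v↦thunk(((λw. (let p = -4 in (w * -2))) ((λu. u) ((λy. 7) 1))), ∅)} | St=[thunk]]
step 3: [T=((λx. (let u = 2 in 0)) (y * 0)) | E={y↦thunk(6, {v↦thunk(((λw. (let p = -4 in (w * -2))) ((λu. u) ((λy. 7) 1))), ∅)}), v↦thunk(((λw. (let p = -4 in (w * -2))) ((λu. u) ((λy. 7) 1))), ∅)} | St=∅]
step 4: [T=(λx. (let u = 2 in 0)) | E={y↦thunk(6, {v↦thunk(((λw. (let p = -4 in (w * -2))) ((λu. u) ((λy. 7) 1))), ∅)}), v↦thunk(((λw. (let p = -4 in (w * -2))) ((λu. u) ((λy. 7) 1))), ∅)} | St=[thunk]]
step 5: [T=(let u = 2 in 0) | E={x↦thunk((y * 0), {y↦thunk(6, {v↦thunk(((λw. (let p = -4 in (w * -2))) ((λu. u) ((λy. 7) 1))), ∅)}), v↦thunk(((λw. (let p = -4 in (w * -2))) ((λu. u) ((λy. 7) 1))), ∅)}), y↦thunk(6, {v↦thunk(((λw. (let p = -4 in (w * -2))) ((λu. u) ((λy. 7) 1))), ∅)}), v↦thunk(((λw. (let p = -4 in (w * -2))) ((λu. u) ((λy. 7) 1))), ∅)} | St=∅]
step 6: [T=0 | E={u↦thunk(2, {x↦thunk((y * 0), {y↦thunk(6, {v↦thunk(((λw. (let p = -4 in (w * -2))) ((λu. u) ((λy. 7) 1))), ∅)}), v↦thunk(((λw. (let p = -4 in (w * -2))) ((λu. u) ((λy. 7) 1))), ∅)}), y↦thunk(6, {v↦thunk(((λw. (let p = -4 in (w * -2))) ((λu. u) ((λy. 7) 1))), ∅)}), v↦thunk(((λw. (let p = -4 in (w * -2))) ((λu. u) ((λy. 7) 1))), ∅)}), x↦thunk((y * 0), {y↦thunk(6, {v↦thunk(((λw. (let p = -4 in (w * -2))) ((λu. u) ((λy. 7) 1))), ∅)}), v↦thunk(((λw. (let p = -4 in (w * -2))) ((λu. u) ((λy. 7) 1))), ∅)}), y↦thunk(6, {v↦thunk(((λw. (let p = -4 in (w * -2))) ((λu. u) ((λy. 7) 1))), ∅)}), v↦thunk(((λw. (let p = -4 in (w * -2))) ((λu. u) ((λy. 7) 1))), ∅)} | St=∅]
→ final value 0

Answer: 0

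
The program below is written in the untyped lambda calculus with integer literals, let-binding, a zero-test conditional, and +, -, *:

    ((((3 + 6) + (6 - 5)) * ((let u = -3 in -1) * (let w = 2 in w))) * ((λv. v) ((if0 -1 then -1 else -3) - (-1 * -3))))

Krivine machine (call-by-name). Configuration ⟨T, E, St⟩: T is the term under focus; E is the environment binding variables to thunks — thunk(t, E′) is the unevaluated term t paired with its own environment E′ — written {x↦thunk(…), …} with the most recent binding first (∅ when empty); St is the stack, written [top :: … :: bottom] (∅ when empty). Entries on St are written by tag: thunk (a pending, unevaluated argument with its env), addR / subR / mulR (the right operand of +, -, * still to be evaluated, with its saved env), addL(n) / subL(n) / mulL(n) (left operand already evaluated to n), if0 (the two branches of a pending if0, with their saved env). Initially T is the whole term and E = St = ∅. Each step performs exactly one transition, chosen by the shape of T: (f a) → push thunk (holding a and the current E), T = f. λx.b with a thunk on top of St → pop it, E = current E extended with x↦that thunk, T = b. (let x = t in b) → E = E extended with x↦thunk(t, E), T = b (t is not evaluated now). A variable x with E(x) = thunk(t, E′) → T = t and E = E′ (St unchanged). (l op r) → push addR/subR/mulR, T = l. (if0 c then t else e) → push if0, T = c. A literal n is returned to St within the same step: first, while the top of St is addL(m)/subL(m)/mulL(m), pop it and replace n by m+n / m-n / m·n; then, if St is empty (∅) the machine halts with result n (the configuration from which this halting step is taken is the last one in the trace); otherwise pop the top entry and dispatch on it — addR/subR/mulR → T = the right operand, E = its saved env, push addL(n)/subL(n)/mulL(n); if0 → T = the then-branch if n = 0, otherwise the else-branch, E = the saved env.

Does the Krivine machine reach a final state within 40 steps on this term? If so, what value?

t=0: [T=((((3 + 6) + (6 - 5)) * ((let u = -3 in -1) * (let w = 2 in w))) * ((λv. v) ((if0 -1 then -1 else -3) - (-1 * -3)))) | E=∅ | St=∅]
t=1: [T=(((3 + 6) + (6 - 5)) * ((let u = -3 in -1) * (let w = 2 in w))) | E=∅ | St=[mulR]]
t=2: [T=((3 + 6) + (6 - 5)) | E=∅ | St=[mulR :: mulR]]
t=3: [T=(3 + 6) | E=∅ | St=[addR :: mulR :: mulR]]
t=4: [T=3 | E=∅ | St=[addR :: addR :: mulR :: mulR]]
t=5: [T=6 | E=∅ | St=[addL(3) :: addR :: mulR :: mulR]]
t=6: [T=(6 - 5) | E=∅ | St=[addL(9) :: mulR :: mulR]]
t=7: [T=6 | E=∅ | St=[subR :: addL(9) :: mulR :: mulR]]
t=8: [T=5 | E=∅ | St=[subL(6) :: addL(9) :: mulR :: mulR]]
t=9: [T=((let u = -3 in -1) * (let w = 2 in w)) | E=∅ | St=[mulL(10) :: mulR]]
t=10: [T=(let u = -3 in -1) | E=∅ | St=[mulR :: mulL(10) :: mulR]]
t=11: [T=-1 | E={u↦thunk(-3, ∅)} | St=[mulR :: mulL(10) :: mulR]]
t=12: [T=(let w = 2 in w) | E=∅ | St=[mulL(-1) :: mulL(10) :: mulR]]
t=13: [T=w | E={w↦thunk(2, ∅)} | St=[mulL(-1) :: mulL(10) :: mulR]]
t=14: [T=2 | E=∅ | St=[mulL(-1) :: mulL(10) :: mulR]]
t=15: [T=((λv. v) ((if0 -1 then -1 else -3) - (-1 * -3))) | E=∅ | St=[mulL(-20)]]
t=16: [T=(λv. v) | E=∅ | St=[thunk :: mulL(-20)]]
t=17: [T=v | E={v↦thunk(((if0 -1 then -1 else -3) - (-1 * -3)), ∅)} | St=[mulL(-20)]]
t=18: [T=((if0 -1 then -1 else -3) - (-1 * -3)) | E=∅ | St=[mulL(-20)]]
t=19: [T=(if0 -1 then -1 else -3) | E=∅ | St=[subR :: mulL(-20)]]
t=20: [T=-1 | E=∅ | St=[if0 :: subR :: mulL(-20)]]
t=21: [T=-3 | E=∅ | St=[subR :: mulL(-20)]]
t=22: [T=(-1 * -3) | E=∅ | St=[subL(-3) :: mulL(-20)]]
t=23: [T=-1 | E=∅ | St=[mulR :: subL(-3) :: mulL(-20)]]
t=24: [T=-3 | E=∅ | St=[mulL(-1) :: subL(-3) :: mulL(-20)]]
→ final value 120

Answer: 120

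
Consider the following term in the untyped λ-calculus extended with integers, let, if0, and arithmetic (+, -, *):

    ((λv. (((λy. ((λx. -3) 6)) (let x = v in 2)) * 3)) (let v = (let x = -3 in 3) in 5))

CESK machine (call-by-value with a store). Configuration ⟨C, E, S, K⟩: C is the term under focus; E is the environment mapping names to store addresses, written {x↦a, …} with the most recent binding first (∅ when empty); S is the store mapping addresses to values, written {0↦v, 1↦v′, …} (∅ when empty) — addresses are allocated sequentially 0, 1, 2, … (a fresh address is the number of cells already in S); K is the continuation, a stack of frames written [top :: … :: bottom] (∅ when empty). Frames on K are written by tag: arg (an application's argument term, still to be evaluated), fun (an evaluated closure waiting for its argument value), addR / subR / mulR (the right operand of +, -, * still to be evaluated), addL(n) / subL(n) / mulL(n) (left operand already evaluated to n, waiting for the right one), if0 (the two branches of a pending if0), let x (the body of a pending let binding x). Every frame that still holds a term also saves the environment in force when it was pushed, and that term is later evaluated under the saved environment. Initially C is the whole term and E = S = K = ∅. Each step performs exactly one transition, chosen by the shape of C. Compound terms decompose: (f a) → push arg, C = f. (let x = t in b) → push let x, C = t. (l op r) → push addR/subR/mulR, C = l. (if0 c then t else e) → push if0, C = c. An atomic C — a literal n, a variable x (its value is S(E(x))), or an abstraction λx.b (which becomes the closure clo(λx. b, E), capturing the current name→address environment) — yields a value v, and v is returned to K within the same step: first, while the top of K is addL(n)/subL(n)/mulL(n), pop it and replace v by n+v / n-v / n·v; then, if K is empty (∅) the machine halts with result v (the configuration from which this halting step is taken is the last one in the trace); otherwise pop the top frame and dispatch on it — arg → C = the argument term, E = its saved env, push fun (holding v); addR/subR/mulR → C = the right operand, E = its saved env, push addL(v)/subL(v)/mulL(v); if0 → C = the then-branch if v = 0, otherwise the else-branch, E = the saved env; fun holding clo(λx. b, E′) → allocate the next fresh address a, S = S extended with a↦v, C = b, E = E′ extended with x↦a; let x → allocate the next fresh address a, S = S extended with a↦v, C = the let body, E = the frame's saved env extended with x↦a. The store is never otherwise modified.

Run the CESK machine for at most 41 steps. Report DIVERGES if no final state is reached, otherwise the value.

[0] <C=((λv. (((λy. ((λx. -3) 6)) (let x = v in 2)) * 3)) (let v = (let x = -3 in 3) in 5)), E=∅, S=∅, K=∅>
[1] <C=(λv. (((λy. ((λx. -3) 6)) (let x = v in 2)) * 3)), E=∅, S=∅, K=[arg]>
[2] <C=(let v = (let x = -3 in 3) in 5), E=∅, S=∅, K=[fun]>
[3] <C=(let x = -3 in 3), E=∅, S=∅, K=[let v :: fun]>
[4] <C=-3, E=∅, S=∅, K=[let x :: let v :: fun]>
[5] <C=3, E={x↦0}, S={0↦-3}, K=[let v :: fun]>
[6] <C=5, E={v↦1}, S={0↦-3, 1↦3}, K=[fun]>
[7] <C=(((λy. ((λx. -3) 6)) (let x = v in 2)) * 3), E={v↦2}, S={0↦-3, 1↦3, 2↦5}, K=∅>
[8] <C=((λy. ((λx. -3) 6)) (let x = v in 2)), E={v↦2}, S={0↦-3, 1↦3, 2↦5}, K=[mulR]>
[9] <C=(λy. ((λx. -3) 6)), E={v↦2}, S={0↦-3, 1↦3, 2↦5}, K=[arg :: mulR]>
[10] <C=(let x = v in 2), E={v↦2}, S={0↦-3, 1↦3, 2↦5}, K=[fun :: mulR]>
[11] <C=v, E={v↦2}, S={0↦-3, 1↦3, 2↦5}, K=[let x :: fun :: mulR]>
[12] <C=2, E={x↦3, v↦2}, S={0↦-3, 1↦3, 2↦5, 3↦5}, K=[fun :: mulR]>
[13] <C=((λx. -3) 6), E={y↦4, v↦2}, S={0↦-3, 1↦3, 2↦5, 3↦5, 4↦2}, K=[mulR]>
[14] <C=(λx. -3), E={y↦4, v↦2}, S={0↦-3, 1↦3, 2↦5, 3↦5, 4↦2}, K=[arg :: mulR]>
[15] <C=6, E={y↦4, v↦2}, S={0↦-3, 1↦3, 2↦5, 3↦5, 4↦2}, K=[fun :: mulR]>
[16] <C=-3, E={x↦5, y↦4, v↦2}, S={0↦-3, 1↦3, 2↦5, 3↦5, 4↦2, 5↦6}, K=[mulR]>
[17] <C=3, E={v↦2}, S={0↦-3, 1↦3, 2↦5, 3↦5, 4↦2, 5↦6}, K=[mulL(-3)]>
→ final value -9

Answer: -9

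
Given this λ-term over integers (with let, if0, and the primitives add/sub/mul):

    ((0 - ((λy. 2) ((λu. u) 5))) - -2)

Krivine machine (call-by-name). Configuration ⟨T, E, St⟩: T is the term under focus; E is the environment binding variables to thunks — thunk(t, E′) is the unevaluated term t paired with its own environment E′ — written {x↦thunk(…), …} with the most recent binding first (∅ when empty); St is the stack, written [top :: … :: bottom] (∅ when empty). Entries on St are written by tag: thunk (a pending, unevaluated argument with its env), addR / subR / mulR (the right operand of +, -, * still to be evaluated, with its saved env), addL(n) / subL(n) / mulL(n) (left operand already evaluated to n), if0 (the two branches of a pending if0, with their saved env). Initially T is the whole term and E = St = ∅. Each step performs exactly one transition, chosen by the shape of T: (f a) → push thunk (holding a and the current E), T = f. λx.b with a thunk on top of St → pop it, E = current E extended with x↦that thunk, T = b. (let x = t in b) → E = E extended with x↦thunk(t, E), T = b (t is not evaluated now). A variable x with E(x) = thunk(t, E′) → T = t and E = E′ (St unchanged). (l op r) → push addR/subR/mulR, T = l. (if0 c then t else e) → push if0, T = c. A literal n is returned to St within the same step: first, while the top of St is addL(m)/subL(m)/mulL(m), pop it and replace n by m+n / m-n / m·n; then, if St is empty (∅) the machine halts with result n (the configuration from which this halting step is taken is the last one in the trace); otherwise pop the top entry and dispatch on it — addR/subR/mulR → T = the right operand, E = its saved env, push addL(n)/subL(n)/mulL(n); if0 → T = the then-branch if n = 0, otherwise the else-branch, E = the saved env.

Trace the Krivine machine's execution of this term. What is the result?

Answer: 0

Derivation:
0. [T=((0 - ((λy. 2) ((λu. u) 5))) - -2) | E=∅ | St=∅]
1. [T=(0 - ((λy. 2) ((λu. u) 5))) | E=∅ | St=[subR]]
2. [T=0 | E=∅ | St=[subR :: subR]]
3. [T=((λy. 2) ((λu. u) 5)) | E=∅ | St=[subL(0) :: subR]]
4. [T=(λy. 2) | E=∅ | St=[thunk :: subL(0) :: subR]]
5. [T=2 | E={y↦thunk(((λu. u) 5), ∅)} | St=[subL(0) :: subR]]
6. [T=-2 | E=∅ | St=[subL(-2)]]
→ final value 0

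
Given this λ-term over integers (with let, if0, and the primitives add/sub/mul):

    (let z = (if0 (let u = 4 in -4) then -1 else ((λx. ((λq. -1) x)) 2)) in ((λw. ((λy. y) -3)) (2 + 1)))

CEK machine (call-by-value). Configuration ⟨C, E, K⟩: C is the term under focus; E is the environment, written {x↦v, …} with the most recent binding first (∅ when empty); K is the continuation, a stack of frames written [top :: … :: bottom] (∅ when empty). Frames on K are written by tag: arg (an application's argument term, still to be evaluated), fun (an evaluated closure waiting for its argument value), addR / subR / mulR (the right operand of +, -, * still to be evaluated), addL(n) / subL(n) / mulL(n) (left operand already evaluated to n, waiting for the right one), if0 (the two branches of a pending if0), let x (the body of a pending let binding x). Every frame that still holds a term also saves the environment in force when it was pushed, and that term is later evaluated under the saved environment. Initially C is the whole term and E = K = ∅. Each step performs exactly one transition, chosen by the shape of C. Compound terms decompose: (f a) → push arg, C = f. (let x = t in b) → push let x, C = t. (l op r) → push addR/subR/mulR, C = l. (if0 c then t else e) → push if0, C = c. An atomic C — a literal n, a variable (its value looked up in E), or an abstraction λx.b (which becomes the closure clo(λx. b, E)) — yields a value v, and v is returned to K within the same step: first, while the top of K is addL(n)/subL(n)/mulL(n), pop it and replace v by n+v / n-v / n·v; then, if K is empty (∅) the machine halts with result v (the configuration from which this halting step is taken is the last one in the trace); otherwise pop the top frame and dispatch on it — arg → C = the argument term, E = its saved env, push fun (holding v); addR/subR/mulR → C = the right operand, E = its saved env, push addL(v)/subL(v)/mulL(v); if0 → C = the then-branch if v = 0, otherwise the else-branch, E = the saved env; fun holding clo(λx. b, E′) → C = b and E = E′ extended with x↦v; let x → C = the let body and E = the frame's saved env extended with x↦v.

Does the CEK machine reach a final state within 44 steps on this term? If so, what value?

Answer: -3

Derivation:
0. [C=(let z = (if0 (let u = 4 in -4) then -1 else ((λx. ((λq. -1) x)) 2)) in ((λw. ((λy. y) -3)) (2 + 1))) | E=∅ | K=∅]
1. [C=(if0 (let u = 4 in -4) then -1 else ((λx. ((λq. -1) x)) 2)) | E=∅ | K=[let z]]
2. [C=(let u = 4 in -4) | E=∅ | K=[if0 :: let z]]
3. [C=4 | E=∅ | K=[let u :: if0 :: let z]]
4. [C=-4 | E={u↦4} | K=[if0 :: let z]]
5. [C=((λx. ((λq. -1) x)) 2) | E=∅ | K=[let z]]
6. [C=(λx. ((λq. -1) x)) | E=∅ | K=[arg :: let z]]
7. [C=2 | E=∅ | K=[fun :: let z]]
8. [C=((λq. -1) x) | E={x↦2} | K=[let z]]
9. [C=(λq. -1) | E={x↦2} | K=[arg :: let z]]
10. [C=x | E={x↦2} | K=[fun :: let z]]
11. [C=-1 | E={q↦2, x↦2} | K=[let z]]
12. [C=((λw. ((λy. y) -3)) (2 + 1)) | E={z↦-1} | K=∅]
13. [C=(λw. ((λy. y) -3)) | E={z↦-1} | K=[arg]]
14. [C=(2 + 1) | E={z↦-1} | K=[fun]]
15. [C=2 | E={z↦-1} | K=[addR :: fun]]
16. [C=1 | E={z↦-1} | K=[addL(2) :: fun]]
17. [C=((λy. y) -3) | E={w↦3, z↦-1} | K=∅]
18. [C=(λy. y) | E={w↦3, z↦-1} | K=[arg]]
19. [C=-3 | E={w↦3, z↦-1} | K=[fun]]
20. [C=y | E={y↦-3, w↦3, z↦-1} | K=∅]
→ final value -3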